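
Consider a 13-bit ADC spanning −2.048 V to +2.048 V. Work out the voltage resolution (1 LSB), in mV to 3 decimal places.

Full-scale span = 4.096 V.
LSB = 4.096 / 2^13 = 4.096 / 8192 = 0.0005 V = 0.500 mV.

0.500 mV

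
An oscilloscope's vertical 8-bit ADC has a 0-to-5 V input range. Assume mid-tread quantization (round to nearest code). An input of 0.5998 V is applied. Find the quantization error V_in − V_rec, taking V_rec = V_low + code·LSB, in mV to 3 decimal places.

One LSB is 5 V / 256 = 19.531 mV.
(0.5998 − 0)/0.0195312 = 30.7098; round gives code 31.
V_rec = 0 + 31·0.0195312 = 0.60546875 V.
Difference: -0.00566875 V → -5.669 mV.

-5.669 mV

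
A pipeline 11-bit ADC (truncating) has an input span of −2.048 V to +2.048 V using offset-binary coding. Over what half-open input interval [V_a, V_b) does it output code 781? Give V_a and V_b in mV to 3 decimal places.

[-486.000 mV, -484.000 mV)

LSB = 4.096/2^11 = 2.000 mV.
V_a = V_low + 781·LSB = -0.486 V; V_b = V_low + 782·LSB = -0.484 V.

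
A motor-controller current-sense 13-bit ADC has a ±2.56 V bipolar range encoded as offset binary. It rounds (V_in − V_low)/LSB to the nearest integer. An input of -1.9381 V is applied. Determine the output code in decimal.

Full-scale span = 5.12 V; LSB = 5.12/2^13 = 0.625 mV.
(-1.9381 − (−2.56)) / 0.000625 = 995.040 LSBs.
round(995.040) = 995.

code 995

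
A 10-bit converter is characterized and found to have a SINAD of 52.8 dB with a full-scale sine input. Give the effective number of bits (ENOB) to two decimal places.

8.48 bits

ENOB = (SINAD − 1.76) / 6.02 = (52.8 − 1.76)/6.02 = 8.478.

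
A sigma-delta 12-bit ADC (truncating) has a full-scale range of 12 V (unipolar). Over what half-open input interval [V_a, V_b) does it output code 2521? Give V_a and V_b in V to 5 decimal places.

[7.38574 V, 7.38867 V)

LSB = 12/2^12 = 2.930 mV.
V_a = V_low + 2521·LSB = 7.38574 V; V_b = V_low + 2522·LSB = 7.38867 V.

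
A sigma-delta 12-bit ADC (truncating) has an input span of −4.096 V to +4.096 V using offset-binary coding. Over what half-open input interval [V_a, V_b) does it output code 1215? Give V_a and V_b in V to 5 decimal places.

[-1.66600 V, -1.66400 V)

LSB = 8.192/2^12 = 2.000 mV.
V_a = V_low + 1215·LSB = -1.666 V; V_b = V_low + 1216·LSB = -1.664 V.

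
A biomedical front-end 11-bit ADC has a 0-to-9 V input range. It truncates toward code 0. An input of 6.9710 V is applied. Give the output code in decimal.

LSB = 9 V / 2048 = 4.395 mV.
Input sits at 1586.290 steps above V_low.
⌊·⌋(1586.290) = 1586.

code 1586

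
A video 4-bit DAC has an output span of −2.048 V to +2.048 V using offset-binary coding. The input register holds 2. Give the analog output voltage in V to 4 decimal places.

-1.5360 V

LSB = 4.096 V / 2^4 = 256.000 mV.
V_out = (−2.048) + 2 × 0.256 V = -1.536 V.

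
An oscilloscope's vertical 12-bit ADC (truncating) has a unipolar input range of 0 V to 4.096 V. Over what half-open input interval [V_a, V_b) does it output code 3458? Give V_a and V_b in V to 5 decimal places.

[3.45800 V, 3.45900 V)

LSB = 4.096/2^12 = 1.000 mV.
V_a = V_low + 3458·LSB = 3.458 V; V_b = V_low + 3459·LSB = 3.459 V.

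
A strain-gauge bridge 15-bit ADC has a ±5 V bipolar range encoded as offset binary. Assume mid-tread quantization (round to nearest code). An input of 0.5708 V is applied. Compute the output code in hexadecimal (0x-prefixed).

LSB = 10 V / 32768 = 305.18 µV.
(0.5708 − (−5)) / 0.000305176 = 18254.397 LSBs.
Round → code 18254.
In hexadecimal (0x-prefixed): 0x474E.

code 0x474E (decimal 18254)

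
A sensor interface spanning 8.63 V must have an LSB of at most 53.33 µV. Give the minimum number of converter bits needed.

Number of steps required ≥ 8.63 V / 53.33 µV = 161822.61.
Need 2^N ≥ 161822.61; 2^17 = 131072, 2^18 = 262144.
Minimum N = 18.

18 bits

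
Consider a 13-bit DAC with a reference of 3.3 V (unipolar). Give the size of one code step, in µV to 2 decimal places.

402.83 µV

Full-scale span = 3.3 V.
LSB = 3.3 / 2^13 = 3.3 / 8192 = 0.000402832 V = 402.83 µV.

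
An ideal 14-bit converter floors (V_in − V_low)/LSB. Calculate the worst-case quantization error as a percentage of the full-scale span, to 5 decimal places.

Truncating → worst-case error = 1 LSB = V_FS/2^14, so 100/16384 = 0.00610352 % of full scale.

0.00610 %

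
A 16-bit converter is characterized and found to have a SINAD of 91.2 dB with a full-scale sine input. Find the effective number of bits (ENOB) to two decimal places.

14.86 bits

ENOB = (SINAD − 1.76) / 6.02 = (91.2 − 1.76)/6.02 = 14.857.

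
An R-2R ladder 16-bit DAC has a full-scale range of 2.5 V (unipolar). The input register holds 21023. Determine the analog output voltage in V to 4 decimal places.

LSB = 2.5 V / 2^16 = 38.15 µV.
V_out = 0 + 21023 × 3.8147e-05 V = 0.801964 V.

0.8020 V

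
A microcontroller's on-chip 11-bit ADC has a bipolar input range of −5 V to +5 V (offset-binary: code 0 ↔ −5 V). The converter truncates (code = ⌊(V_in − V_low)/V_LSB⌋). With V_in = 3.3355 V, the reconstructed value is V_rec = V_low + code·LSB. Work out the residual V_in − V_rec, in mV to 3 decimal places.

LSB = 10/2^11 = 4.883 mV.
Scaled input = 1707.1104 LSBs, so code = 1707.
V_rec = (−5) + 1707·0.00488281 = 3.3349609 V.
Difference: 0.000539063 V → 0.539 mV.

0.539 mV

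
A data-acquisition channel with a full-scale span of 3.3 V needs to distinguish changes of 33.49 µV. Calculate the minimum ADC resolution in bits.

Number of steps required ≥ 3.3 V / 33.49 µV = 98536.88.
Need 2^N ≥ 98536.88; 2^16 = 65536, 2^17 = 131072.
Minimum N = 17.

17 bits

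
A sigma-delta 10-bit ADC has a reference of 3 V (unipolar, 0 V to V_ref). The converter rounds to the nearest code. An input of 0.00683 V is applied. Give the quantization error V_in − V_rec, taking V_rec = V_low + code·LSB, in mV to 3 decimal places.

LSB = 3/2^10 = 2.930 mV.
(0.00683 − 0)/0.00292969 = 2.3313; round gives code 2.
Code 2 maps back to 0 + 2×0.00292969 V = 0.005859375 V.
V_in − V_rec = 0.000970625 V = 0.971 mV.

0.971 mV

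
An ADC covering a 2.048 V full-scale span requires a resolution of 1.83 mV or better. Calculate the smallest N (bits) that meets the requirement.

11 bits

Number of steps required ≥ 2.048 V / 1.83 mV = 1119.13.
Need 2^N ≥ 1119.13; 2^10 = 1024, 2^11 = 2048.
Minimum N = 11.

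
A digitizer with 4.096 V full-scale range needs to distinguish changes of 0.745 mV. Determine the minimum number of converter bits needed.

Number of steps required ≥ 4.096 V / 0.745 mV = 5497.99.
Need 2^N ≥ 5497.99; 2^12 = 4096, 2^13 = 8192.
Minimum N = 13.

13 bits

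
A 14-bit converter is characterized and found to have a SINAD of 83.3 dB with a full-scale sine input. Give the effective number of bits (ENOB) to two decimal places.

ENOB = (SINAD − 1.76) / 6.02 = (83.3 − 1.76)/6.02 = 13.545.

13.54 bits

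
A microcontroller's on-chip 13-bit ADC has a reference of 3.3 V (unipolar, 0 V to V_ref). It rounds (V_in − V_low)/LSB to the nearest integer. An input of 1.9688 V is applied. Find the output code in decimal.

Full-scale span = 3.3 V; LSB = 3.3/2^13 = 402.83 µV.
(1.9688 − 0) / 0.000402832 = 4887.397 LSBs.
So the output code is 4887.

code 4887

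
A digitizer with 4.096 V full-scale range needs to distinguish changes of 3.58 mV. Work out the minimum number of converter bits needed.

Number of steps required ≥ 4.096 V / 3.58 mV = 1144.13.
Need 2^N ≥ 1144.13; 2^10 = 1024, 2^11 = 2048.
Minimum N = 11.

11 bits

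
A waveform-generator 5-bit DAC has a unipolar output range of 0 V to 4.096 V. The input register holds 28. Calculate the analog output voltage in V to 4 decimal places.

3.5840 V

LSB = 4.096 V / 2^5 = 128.000 mV.
V_out = 0 + 28 × 0.128 V = 3.584 V.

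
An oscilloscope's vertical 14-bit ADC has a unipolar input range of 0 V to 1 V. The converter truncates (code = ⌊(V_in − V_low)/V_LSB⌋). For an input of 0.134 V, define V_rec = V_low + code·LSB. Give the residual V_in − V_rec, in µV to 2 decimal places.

LSB = 1/2^14 = 61.04 µV.
Scaled input = 2195.4560 LSBs, so code = 2195.
Reconstructed: 0.13397217 V.
Error = 0.134 − 0.13397217 = 2.7832e-05 V = 27.83 µV.

27.83 µV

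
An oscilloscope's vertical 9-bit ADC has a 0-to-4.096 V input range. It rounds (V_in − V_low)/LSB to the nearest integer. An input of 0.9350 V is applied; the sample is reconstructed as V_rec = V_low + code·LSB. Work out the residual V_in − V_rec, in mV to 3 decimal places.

-1.000 mV

LSB = 4.096/2^9 = 8.000 mV.
Scaled input = 116.8750 LSBs, so code = 117.
V_rec = 0 + 117·0.008 = 0.936 V.
V_in − V_rec = -0.001 V = -1.000 mV.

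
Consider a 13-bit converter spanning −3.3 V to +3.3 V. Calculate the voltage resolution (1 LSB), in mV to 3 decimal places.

0.806 mV

Full-scale span = 6.6 V.
LSB = 6.6 / 2^13 = 6.6 / 8192 = 0.000805664 V = 0.806 mV.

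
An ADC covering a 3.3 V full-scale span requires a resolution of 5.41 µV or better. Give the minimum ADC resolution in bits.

Number of steps required ≥ 3.3 V / 5.41 µV = 609981.52.
Need 2^N ≥ 609981.52; 2^19 = 524288, 2^20 = 1048576.
Minimum N = 20.

20 bits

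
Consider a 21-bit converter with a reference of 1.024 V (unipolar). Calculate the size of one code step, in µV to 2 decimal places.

0.49 µV

Full-scale span = 1.024 V.
LSB = 1.024 / 2^21 = 1.024 / 2097152 = 4.88281e-07 V = 0.49 µV.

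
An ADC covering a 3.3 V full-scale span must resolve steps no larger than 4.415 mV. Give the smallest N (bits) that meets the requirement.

10 bits

Number of steps required ≥ 3.3 V / 4.415 mV = 747.45.
Need 2^N ≥ 747.45; 2^9 = 512, 2^10 = 1024.
Minimum N = 10.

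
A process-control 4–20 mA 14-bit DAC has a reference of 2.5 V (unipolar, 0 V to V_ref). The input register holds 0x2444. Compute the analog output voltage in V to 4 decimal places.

LSB = 2.5 V / 2^14 = 152.59 µV.
Code 0x2444 = 9284 decimal.
V_out = 0 + 9284 × 0.000152588 V = 1.41663 V.

1.4166 V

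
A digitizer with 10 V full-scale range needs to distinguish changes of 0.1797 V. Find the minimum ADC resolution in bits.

6 bits

Number of steps required ≥ 10 V / 0.1797 V = 55.65.
Need 2^N ≥ 55.65; 2^5 = 32, 2^6 = 64.
Minimum N = 6.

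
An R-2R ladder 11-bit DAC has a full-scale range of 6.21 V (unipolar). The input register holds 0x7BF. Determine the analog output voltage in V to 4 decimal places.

6.0129 V

LSB = 6.21 V / 2^11 = 3.032 mV.
Code 0x7BF = 1983 decimal.
V_out = 0 + 1983 × 0.00303223 V = 6.01291 V.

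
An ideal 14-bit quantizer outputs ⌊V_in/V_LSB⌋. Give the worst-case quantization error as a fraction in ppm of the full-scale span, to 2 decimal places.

61.04 ppm

Truncating → worst-case error = 1 LSB = V_FS/2^14, so 1e+06/16384 = 61.0352 ppm of full scale.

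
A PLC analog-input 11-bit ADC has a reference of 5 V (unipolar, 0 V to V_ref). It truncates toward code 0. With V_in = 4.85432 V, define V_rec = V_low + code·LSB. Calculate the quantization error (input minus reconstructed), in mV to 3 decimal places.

One LSB is 5 V / 2048 = 2.441 mV.
(4.85432 − 0)/0.00244141 = 1988.3295; ⌊·⌋ gives code 1988.
Reconstructed: 4.8535156 V.
V_in − V_rec = 0.000804375 V = 0.804 mV.

0.804 mV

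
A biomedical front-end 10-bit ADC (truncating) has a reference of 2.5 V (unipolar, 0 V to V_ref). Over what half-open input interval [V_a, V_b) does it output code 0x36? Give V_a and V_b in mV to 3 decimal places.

[131.836 mV, 134.277 mV)

LSB = 2.5/2^10 = 2.441 mV.
Code 0x36 = 54 decimal.
V_a = V_low + 54·LSB = 0.131836 V; V_b = V_low + 55·LSB = 0.134277 V.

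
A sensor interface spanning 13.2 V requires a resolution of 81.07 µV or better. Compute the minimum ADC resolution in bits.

Number of steps required ≥ 13.2 V / 81.07 µV = 162822.25.
Need 2^N ≥ 162822.25; 2^17 = 131072, 2^18 = 262144.
Minimum N = 18.

18 bits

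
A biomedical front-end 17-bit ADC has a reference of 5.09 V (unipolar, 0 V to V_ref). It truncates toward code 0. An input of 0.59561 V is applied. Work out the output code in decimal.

code 15337

LSB = 5.09 V / 131072 = 38.83 µV.
Input sits at 15337.484 steps above V_low.
So the output code is 15337.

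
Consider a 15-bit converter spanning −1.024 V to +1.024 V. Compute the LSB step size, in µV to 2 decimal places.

Full-scale span = 2.048 V.
LSB = 2.048 / 2^15 = 2.048 / 32768 = 6.25e-05 V = 62.50 µV.

62.50 µV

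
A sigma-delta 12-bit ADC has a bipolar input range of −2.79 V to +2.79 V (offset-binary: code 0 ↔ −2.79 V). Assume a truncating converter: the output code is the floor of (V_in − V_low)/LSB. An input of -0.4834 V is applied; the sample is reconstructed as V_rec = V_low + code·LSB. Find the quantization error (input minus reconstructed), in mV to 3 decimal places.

One LSB is 5.58 V / 4096 = 1.362 mV.
(-0.4834 − (−2.79))/0.0013623 = 1693.1601; ⌊·⌋ gives code 1693.
V_rec = (−2.79) + 1693·0.0013623 = -0.48361816 V.
Error = -0.4834 − (−0.48361816) = 0.000218164 V = 0.218 mV.

0.218 mV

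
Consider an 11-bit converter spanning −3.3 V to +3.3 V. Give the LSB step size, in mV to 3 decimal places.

Full-scale span = 6.6 V.
LSB = 6.6 / 2^11 = 6.6 / 2048 = 0.00322266 V = 3.223 mV.

3.223 mV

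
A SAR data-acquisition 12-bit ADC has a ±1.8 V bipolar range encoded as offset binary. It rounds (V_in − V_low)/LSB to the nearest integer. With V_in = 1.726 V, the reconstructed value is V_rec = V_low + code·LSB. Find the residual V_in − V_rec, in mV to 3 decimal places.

-0.172 mV

One LSB is 3.6 V / 4096 = 0.879 mV.
(1.726 − (−1.8))/0.000878906 = 4011.8044; round gives code 4012.
Code 4012 maps back to (−1.8) + 4012×0.000878906 V = 1.7261719 V.
Error = 1.726 − 1.7261719 = -0.000171875 V = -0.172 mV.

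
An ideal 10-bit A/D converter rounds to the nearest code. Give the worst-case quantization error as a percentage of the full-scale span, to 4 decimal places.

Rounding → worst-case error = ½ LSB = V_FS/2^11, so 100/2048 = 0.0488281 % of full scale.

0.0488 %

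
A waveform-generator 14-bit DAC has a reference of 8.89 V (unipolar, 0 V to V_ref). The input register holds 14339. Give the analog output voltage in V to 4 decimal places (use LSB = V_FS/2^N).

LSB = 8.89 V / 2^14 = 0.543 mV.
V_out = 0 + 14339 × 0.000542603 V = 7.78038 V.

7.7804 V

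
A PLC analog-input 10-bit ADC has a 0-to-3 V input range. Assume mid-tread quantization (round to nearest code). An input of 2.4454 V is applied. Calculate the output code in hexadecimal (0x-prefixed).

LSB = 3 V / 1024 = 2.930 mV.
Input sits at 834.697 steps above V_low.
round(834.697) = 835.
In hexadecimal (0x-prefixed): 0x343.

code 0x343 (decimal 835)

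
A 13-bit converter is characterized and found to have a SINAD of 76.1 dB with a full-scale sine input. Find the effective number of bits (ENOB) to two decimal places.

ENOB = (SINAD − 1.76) / 6.02 = (76.1 − 1.76)/6.02 = 12.349.

12.35 bits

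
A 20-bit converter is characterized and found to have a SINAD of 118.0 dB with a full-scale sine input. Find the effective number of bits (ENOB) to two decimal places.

ENOB = (SINAD − 1.76) / 6.02 = (118.0 − 1.76)/6.02 = 19.309.

19.31 bits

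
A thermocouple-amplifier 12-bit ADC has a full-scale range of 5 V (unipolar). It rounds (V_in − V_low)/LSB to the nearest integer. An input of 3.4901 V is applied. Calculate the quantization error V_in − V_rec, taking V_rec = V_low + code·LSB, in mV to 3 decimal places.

0.110 mV

LSB = 5/2^12 = 1.221 mV.
(3.4901 − 0)/0.0012207 = 2859.0899; round gives code 2859.
Reconstructed: 3.4899902 V.
V_in − V_rec = 0.000109766 V = 0.110 mV.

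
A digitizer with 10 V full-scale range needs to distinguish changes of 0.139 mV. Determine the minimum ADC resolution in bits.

Number of steps required ≥ 10 V / 0.139 mV = 71942.45.
Need 2^N ≥ 71942.45; 2^16 = 65536, 2^17 = 131072.
Minimum N = 17.

17 bits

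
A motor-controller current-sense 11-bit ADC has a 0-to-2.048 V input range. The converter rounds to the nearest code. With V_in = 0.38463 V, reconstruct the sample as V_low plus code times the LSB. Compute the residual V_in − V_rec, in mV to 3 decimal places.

One LSB is 2.048 V / 2048 = 1.000 mV.
Scaled input = 384.6300 LSBs, so code = 385.
Code 385 maps back to 0 + 385×0.001 V = 0.385 V.
V_in − V_rec = -0.00037 V = -0.370 mV.

-0.370 mV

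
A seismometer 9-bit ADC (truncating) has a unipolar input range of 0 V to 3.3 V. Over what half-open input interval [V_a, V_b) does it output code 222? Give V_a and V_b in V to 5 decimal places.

[1.43086 V, 1.43730 V)

LSB = 3.3/2^9 = 6.445 mV.
V_a = V_low + 222·LSB = 1.43086 V; V_b = V_low + 223·LSB = 1.4373 V.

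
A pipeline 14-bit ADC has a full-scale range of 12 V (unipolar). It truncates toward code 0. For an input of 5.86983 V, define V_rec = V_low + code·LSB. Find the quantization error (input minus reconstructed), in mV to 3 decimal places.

0.201 mV

One LSB is 12 V / 16384 = 0.732 mV.
(V_in − V_low)/LSB = (5.86983 − 0)/0.000732422 = 8014.2746 → code 8014 (floor).
Code 8014 maps back to 0 + 8014×0.000732422 V = 5.8696289 V.
Error = 5.86983 − 5.8696289 = 0.000201094 V = 0.201 mV.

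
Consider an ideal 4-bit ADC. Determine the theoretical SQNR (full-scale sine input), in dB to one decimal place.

SNR ≈ 6.02·N + 1.76 dB = 6.02·4 + 1.76 = 25.84 dB.

25.8 dB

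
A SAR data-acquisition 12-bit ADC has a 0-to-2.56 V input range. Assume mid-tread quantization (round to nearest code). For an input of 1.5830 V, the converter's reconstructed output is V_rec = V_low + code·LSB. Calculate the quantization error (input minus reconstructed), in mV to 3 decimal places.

One LSB is 2.56 V / 4096 = 0.625 mV.
(1.5830 − 0)/0.000625 = 2532.8000; round gives code 2533.
Reconstructed: 1.583125 V.
V_in − V_rec = -0.000125 V = -0.125 mV.

-0.125 mV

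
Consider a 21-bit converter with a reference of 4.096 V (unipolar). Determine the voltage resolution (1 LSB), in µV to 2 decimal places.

Full-scale span = 4.096 V.
LSB = 4.096 / 2^21 = 4.096 / 2097152 = 1.95313e-06 V = 1.95 µV.

1.95 µV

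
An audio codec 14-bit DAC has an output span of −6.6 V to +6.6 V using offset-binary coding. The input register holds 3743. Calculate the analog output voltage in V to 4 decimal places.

-3.5844 V

LSB = 13.2 V / 2^14 = 0.806 mV.
V_out = (−6.6) + 3743 × 0.000805664 V = -3.5844 V.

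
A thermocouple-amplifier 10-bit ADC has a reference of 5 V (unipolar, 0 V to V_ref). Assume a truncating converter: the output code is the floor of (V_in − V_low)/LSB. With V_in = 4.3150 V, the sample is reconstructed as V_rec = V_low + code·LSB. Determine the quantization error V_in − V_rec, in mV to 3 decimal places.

3.477 mV

LSB = 5/2^10 = 4.883 mV.
(4.3150 − 0)/0.00488281 = 883.7120; ⌊·⌋ gives code 883.
Reconstructed: 4.3115234 V.
Difference: 0.00347656 V → 3.477 mV.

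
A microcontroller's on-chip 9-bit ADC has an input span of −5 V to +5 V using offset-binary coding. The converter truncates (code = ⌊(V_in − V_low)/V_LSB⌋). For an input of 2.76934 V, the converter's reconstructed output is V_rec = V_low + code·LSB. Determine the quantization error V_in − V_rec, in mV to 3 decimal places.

15.434 mV

One LSB is 10 V / 512 = 19.531 mV.
(2.76934 − (−5))/0.0195312 = 397.7902; ⌊·⌋ gives code 397.
V_rec = (−5) + 397·0.0195312 = 2.7539062 V.
Difference: 0.0154337 V → 15.434 mV.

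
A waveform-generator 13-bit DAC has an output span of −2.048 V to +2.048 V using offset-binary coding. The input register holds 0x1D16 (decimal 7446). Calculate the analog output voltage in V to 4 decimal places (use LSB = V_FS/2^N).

1.6750 V

LSB = 4.096 V / 2^13 = 0.500 mV.
Code 0x1D16 = 7446 decimal.
V_out = (−2.048) + 7446 × 0.0005 V = 1.675 V.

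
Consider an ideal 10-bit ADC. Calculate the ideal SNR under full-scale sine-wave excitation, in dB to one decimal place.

62.0 dB

SNR ≈ 6.02·N + 1.76 dB = 6.02·10 + 1.76 = 61.96 dB.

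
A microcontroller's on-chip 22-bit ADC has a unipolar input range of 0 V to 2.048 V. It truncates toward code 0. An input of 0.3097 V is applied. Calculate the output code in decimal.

code 634265

Full-scale span = 2.048 V; LSB = 2.048/2^22 = 0.49 µV.
(0.3097 − 0) / 4.88281e-07 = 634265.600 LSBs.
Floor → code 634265.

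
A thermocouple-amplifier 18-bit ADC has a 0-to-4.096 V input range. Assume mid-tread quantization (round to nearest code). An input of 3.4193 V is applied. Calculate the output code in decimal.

code 218835

With 262144 levels over 4.096 V, one step is 15.62 µV.
Input sits at 218835.200 steps above V_low.
Round → code 218835.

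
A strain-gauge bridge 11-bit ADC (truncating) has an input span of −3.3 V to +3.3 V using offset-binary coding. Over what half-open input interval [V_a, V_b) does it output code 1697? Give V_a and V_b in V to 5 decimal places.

LSB = 6.6/2^11 = 3.223 mV.
V_a = V_low + 1697·LSB = 2.16885 V; V_b = V_low + 1698·LSB = 2.17207 V.

[2.16885 V, 2.17207 V)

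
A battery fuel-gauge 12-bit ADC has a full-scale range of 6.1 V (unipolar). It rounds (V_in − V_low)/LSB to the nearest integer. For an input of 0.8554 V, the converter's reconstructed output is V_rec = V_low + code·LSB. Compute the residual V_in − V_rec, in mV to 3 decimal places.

0.566 mV

One LSB is 6.1 V / 4096 = 1.489 mV.
(0.8554 − 0)/0.00148926 = 574.3801; round gives code 574.
Reconstructed: 0.85483398 V.
V_in − V_rec = 0.000566016 V = 0.566 mV.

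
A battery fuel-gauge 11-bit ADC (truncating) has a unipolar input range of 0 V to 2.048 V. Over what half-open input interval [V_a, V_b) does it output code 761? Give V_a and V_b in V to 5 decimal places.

LSB = 2.048/2^11 = 1.000 mV.
V_a = V_low + 761·LSB = 0.761 V; V_b = V_low + 762·LSB = 0.762 V.

[0.76100 V, 0.76200 V)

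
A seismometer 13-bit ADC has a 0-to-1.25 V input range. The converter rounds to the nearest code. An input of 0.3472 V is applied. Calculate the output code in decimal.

code 2275

With 8192 levels over 1.25 V, one step is 152.59 µV.
(V_in − V_low)/LSB = (0.3472 − 0) / 0.000152588 = 2275.410.
So the output code is 2275.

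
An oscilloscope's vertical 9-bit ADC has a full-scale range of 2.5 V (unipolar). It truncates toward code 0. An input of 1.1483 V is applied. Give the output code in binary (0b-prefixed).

code 0b11101011 (decimal 235)

With 512 levels over 2.5 V, one step is 4.883 mV.
(1.1483 − 0) / 0.00488281 = 235.172 LSBs.
Floor → code 235.
In binary (0b-prefixed): 0b11101011.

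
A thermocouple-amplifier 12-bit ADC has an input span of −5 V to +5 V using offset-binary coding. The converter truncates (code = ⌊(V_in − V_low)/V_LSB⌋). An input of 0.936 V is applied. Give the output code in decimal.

Full-scale span = 10 V; LSB = 10/2^12 = 2.441 mV.
(0.936 − (−5)) / 0.00244141 = 2431.386 LSBs.
So the output code is 2431.

code 2431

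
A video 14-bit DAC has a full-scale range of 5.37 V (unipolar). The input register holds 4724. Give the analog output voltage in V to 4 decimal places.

1.5483 V

LSB = 5.37 V / 2^14 = 327.76 µV.
V_out = 0 + 4724 × 0.000327759 V = 1.54833 V.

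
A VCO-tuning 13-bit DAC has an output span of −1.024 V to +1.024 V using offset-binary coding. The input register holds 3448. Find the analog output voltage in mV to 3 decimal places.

-162.000 mV

LSB = 2.048 V / 2^13 = 250.00 µV.
V_out = (−1.024) + 3448 × 0.00025 V = -0.162 V.
= -162.000 mV.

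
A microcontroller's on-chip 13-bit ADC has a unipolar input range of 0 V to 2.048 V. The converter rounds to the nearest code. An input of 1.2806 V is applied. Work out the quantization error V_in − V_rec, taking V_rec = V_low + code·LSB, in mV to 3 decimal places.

0.100 mV

LSB = 2.048/2^13 = 250.00 µV.
(V_in − V_low)/LSB = (1.2806 − 0)/0.00025 = 5122.4000 → code 5122 (round).
V_rec = 0 + 5122·0.00025 = 1.2805 V.
V_in − V_rec = 0.0001 V = 0.100 mV.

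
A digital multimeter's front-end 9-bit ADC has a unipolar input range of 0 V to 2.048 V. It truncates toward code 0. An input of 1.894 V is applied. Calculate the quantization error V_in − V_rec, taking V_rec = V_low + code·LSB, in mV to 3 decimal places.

LSB = 2.048/2^9 = 4.000 mV.
(1.894 − 0)/0.004 = 473.5000; ⌊·⌋ gives code 473.
V_rec = 0 + 473·0.004 = 1.892 V.
V_in − V_rec = 0.002 V = 2.000 mV.

2.000 mV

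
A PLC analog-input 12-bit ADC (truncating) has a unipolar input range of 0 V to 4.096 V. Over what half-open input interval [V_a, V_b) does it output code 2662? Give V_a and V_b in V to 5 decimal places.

[2.66200 V, 2.66300 V)

LSB = 4.096/2^12 = 1.000 mV.
V_a = V_low + 2662·LSB = 2.662 V; V_b = V_low + 2663·LSB = 2.663 V.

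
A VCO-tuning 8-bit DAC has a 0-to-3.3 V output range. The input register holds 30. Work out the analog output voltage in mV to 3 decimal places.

386.719 mV

LSB = 3.3 V / 2^8 = 12.891 mV.
V_out = 0 + 30 × 0.0128906 V = 0.386719 V.
= 386.719 mV.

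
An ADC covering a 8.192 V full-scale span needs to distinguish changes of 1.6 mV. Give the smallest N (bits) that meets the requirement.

13 bits

Number of steps required ≥ 8.192 V / 1.6 mV = 5120.00.
Need 2^N ≥ 5120.00; 2^12 = 4096, 2^13 = 8192.
Minimum N = 13.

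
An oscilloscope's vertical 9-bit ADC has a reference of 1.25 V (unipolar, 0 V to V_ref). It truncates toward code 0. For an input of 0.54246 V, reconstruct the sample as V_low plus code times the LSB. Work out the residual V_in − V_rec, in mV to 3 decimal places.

0.468 mV

Step size: 1.25 V ÷ 2^9 = 2.441 mV.
(V_in − V_low)/LSB = (0.54246 − 0)/0.00244141 = 222.1916 → code 222 (floor).
Code 222 maps back to 0 + 222×0.00244141 V = 0.54199219 V.
Error = 0.54246 − 0.54199219 = 0.000467813 V = 0.468 mV.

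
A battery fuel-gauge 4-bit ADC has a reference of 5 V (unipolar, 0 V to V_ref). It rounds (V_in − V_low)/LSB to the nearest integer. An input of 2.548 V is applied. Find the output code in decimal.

With 16 levels over 5 V, one step is 312.500 mV.
Input sits at 8.154 steps above V_low.
round(8.154) = 8.

code 8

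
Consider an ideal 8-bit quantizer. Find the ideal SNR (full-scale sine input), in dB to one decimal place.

49.9 dB

SNR ≈ 6.02·N + 1.76 dB = 6.02·8 + 1.76 = 49.92 dB.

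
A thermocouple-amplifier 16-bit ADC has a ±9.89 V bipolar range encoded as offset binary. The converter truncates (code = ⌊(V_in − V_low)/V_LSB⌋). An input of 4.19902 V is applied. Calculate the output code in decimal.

code 46680

Full-scale span = 19.78 V; LSB = 19.78/2^16 = 301.82 µV.
Input sits at 46680.385 steps above V_low.
⌊·⌋(46680.385) = 46680.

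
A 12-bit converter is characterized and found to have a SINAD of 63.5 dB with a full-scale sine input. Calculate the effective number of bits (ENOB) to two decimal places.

ENOB = (SINAD − 1.76) / 6.02 = (63.5 − 1.76)/6.02 = 10.256.

10.26 bits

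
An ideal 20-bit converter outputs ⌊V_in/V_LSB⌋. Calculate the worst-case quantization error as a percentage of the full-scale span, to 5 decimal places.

0.00010 %

Truncating → worst-case error = 1 LSB = V_FS/2^20, so 100/1048576 = 9.53674e-05 % of full scale.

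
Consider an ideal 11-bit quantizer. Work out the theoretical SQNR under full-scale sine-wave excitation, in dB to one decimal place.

68.0 dB

SNR ≈ 6.02·N + 1.76 dB = 6.02·11 + 1.76 = 67.98 dB.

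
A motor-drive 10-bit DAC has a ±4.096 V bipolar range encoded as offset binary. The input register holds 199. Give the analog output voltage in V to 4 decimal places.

-2.5040 V

LSB = 8.192 V / 2^10 = 8.000 mV.
V_out = (−4.096) + 199 × 0.008 V = -2.504 V.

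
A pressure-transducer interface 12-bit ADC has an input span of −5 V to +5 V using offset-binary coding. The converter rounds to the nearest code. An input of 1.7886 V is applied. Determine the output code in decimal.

code 2781

Full-scale span = 10 V; LSB = 10/2^12 = 2.441 mV.
(1.7886 − (−5)) / 0.00244141 = 2780.611 LSBs.
So the output code is 2781.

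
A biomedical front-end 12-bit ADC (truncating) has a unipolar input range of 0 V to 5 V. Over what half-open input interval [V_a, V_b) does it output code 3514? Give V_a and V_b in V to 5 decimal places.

LSB = 5/2^12 = 1.221 mV.
V_a = V_low + 3514·LSB = 4.28955 V; V_b = V_low + 3515·LSB = 4.29077 V.

[4.28955 V, 4.29077 V)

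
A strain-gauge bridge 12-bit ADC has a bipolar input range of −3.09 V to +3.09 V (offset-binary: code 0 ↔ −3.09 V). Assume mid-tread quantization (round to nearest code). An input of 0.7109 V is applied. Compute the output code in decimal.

code 2519

Full-scale span = 6.18 V; LSB = 6.18/2^12 = 1.509 mV.
Input sits at 2519.173 steps above V_low.
Round → code 2519.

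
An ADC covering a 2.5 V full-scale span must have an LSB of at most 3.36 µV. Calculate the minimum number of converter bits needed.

Number of steps required ≥ 2.5 V / 3.36 µV = 744047.62.
Need 2^N ≥ 744047.62; 2^19 = 524288, 2^20 = 1048576.
Minimum N = 20.

20 bits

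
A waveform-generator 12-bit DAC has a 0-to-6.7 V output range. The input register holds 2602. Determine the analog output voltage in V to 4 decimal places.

LSB = 6.7 V / 2^12 = 1.636 mV.
V_out = 0 + 2602 × 0.00163574 V = 4.2562 V.

4.2562 V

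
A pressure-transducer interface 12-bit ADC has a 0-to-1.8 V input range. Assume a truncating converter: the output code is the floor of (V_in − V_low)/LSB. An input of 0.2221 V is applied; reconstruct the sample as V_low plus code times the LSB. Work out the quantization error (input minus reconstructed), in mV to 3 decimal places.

LSB = 1.8/2^12 = 439.45 µV.
(0.2221 − 0)/0.000439453 = 505.4009; ⌊·⌋ gives code 505.
Reconstructed: 0.22192383 V.
Difference: 0.000176172 V → 0.176 mV.

0.176 mV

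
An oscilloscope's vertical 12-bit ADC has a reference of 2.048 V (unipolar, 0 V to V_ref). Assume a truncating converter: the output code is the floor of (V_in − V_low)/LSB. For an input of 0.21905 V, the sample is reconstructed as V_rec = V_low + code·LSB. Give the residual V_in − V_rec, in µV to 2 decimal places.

LSB = 2.048/2^12 = 0.500 mV.
(V_in − V_low)/LSB = (0.21905 − 0)/0.0005 = 438.1000 → code 438 (floor).
V_rec = 0 + 438·0.0005 = 0.219 V.
Difference: 5e-05 V → 50.00 µV.

50.00 µV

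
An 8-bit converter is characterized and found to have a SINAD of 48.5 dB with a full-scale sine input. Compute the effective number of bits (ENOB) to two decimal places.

ENOB = (SINAD − 1.76) / 6.02 = (48.5 − 1.76)/6.02 = 7.764.

7.76 bits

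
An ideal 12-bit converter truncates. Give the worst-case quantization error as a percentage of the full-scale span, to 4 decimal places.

0.0244 %

Truncating → worst-case error = 1 LSB = V_FS/2^12, so 100/4096 = 0.0244141 % of full scale.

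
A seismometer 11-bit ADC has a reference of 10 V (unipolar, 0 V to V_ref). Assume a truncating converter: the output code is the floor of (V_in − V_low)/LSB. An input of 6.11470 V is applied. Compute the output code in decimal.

Full-scale span = 10 V; LSB = 10/2^11 = 4.883 mV.
(V_in − V_low)/LSB = (6.11470 − 0) / 0.00488281 = 1252.291.
⌊·⌋(1252.291) = 1252.

code 1252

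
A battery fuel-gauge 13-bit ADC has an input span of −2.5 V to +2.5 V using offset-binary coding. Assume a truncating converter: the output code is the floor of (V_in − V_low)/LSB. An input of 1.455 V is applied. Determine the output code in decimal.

code 6479

LSB = 5 V / 8192 = 0.610 mV.
Input sits at 6479.872 steps above V_low.
Floor → code 6479.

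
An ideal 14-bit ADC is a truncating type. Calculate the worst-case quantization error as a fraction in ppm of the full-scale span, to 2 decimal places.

61.04 ppm

Truncating → worst-case error = 1 LSB = V_FS/2^14, so 1e+06/16384 = 61.0352 ppm of full scale.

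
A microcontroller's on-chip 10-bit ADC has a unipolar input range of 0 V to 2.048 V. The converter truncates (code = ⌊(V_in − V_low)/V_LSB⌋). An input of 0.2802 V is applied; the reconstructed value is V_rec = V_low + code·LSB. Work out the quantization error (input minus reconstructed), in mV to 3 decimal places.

0.200 mV

LSB = 2.048/2^10 = 2.000 mV.
(0.2802 − 0)/0.002 = 140.1000; ⌊·⌋ gives code 140.
Reconstructed: 0.28 V.
Error = 0.2802 − 0.28 = 0.0002 V = 0.200 mV.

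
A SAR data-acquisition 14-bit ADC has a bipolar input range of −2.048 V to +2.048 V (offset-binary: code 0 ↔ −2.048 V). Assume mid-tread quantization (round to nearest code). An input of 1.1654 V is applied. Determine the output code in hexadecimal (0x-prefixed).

With 16384 levels over 4.096 V, one step is 250.00 µV.
Input sits at 12853.600 steps above V_low.
So the output code is 12854.
In hexadecimal (0x-prefixed): 0x3236.

code 0x3236 (decimal 12854)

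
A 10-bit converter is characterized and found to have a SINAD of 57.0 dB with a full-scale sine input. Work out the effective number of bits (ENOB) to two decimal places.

9.18 bits

ENOB = (SINAD − 1.76) / 6.02 = (57.0 − 1.76)/6.02 = 9.176.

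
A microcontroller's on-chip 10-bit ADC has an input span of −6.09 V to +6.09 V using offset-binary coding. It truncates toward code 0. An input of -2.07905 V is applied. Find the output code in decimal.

LSB = 12.18 V / 1024 = 11.895 mV.
Input sits at 337.210 steps above V_low.
⌊·⌋(337.210) = 337.

code 337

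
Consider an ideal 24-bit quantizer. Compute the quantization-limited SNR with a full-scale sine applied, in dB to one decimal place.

146.2 dB

SNR ≈ 6.02·N + 1.76 dB = 6.02·24 + 1.76 = 146.24 dB.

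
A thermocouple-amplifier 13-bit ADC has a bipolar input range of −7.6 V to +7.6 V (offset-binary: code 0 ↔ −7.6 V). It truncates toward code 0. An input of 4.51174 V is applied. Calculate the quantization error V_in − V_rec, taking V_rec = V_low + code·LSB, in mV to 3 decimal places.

One LSB is 15.2 V / 8192 = 1.855 mV.
(4.51174 − (−7.6))/0.00185547 = 6527.5904; ⌊·⌋ gives code 6527.
V_rec = (−7.6) + 6527·0.00185547 = 4.5106445 V.
Difference: 0.00109547 V → 1.095 mV.

1.095 mV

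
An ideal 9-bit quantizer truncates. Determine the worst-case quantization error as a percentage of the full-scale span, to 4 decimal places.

Truncating → worst-case error = 1 LSB = V_FS/2^9, so 100/512 = 0.195312 % of full scale.

0.1953 %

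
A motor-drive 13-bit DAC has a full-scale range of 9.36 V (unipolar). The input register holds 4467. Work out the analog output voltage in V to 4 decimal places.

LSB = 9.36 V / 2^13 = 1.143 mV.
V_out = 0 + 4467 × 0.00114258 V = 5.1039 V.

5.1039 V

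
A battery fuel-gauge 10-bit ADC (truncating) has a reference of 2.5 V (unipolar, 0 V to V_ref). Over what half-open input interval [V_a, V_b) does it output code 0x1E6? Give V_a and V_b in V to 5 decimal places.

[1.18652 V, 1.18896 V)

LSB = 2.5/2^10 = 2.441 mV.
Code 0x1E6 = 486 decimal.
V_a = V_low + 486·LSB = 1.18652 V; V_b = V_low + 487·LSB = 1.18896 V.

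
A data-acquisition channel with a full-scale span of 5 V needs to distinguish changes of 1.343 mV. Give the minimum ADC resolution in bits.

12 bits

Number of steps required ≥ 5 V / 1.343 mV = 3723.01.
Need 2^N ≥ 3723.01; 2^11 = 2048, 2^12 = 4096.
Minimum N = 12.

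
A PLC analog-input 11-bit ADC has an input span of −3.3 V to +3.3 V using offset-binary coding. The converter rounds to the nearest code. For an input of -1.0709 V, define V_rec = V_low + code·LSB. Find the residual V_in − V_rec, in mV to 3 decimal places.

One LSB is 6.6 V / 2048 = 3.223 mV.
Scaled input = 691.6965 LSBs, so code = 692.
V_rec = (−3.3) + 692·0.00322266 = -1.0699219 V.
Difference: -0.000978125 V → -0.978 mV.

-0.978 mV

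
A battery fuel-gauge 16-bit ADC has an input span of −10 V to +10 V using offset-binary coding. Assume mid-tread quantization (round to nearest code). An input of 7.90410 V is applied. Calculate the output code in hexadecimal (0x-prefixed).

code 0xE52C (decimal 58668)

LSB = 20 V / 65536 = 305.18 µV.
Input sits at 58668.155 steps above V_low.
Round → code 58668.
In hexadecimal (0x-prefixed): 0xE52C.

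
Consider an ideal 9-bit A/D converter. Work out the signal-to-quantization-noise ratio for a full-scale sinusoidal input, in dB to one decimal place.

55.9 dB

SNR ≈ 6.02·N + 1.76 dB = 6.02·9 + 1.76 = 55.94 dB.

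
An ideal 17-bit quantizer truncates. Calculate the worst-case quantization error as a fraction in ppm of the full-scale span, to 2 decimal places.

7.63 ppm

Truncating → worst-case error = 1 LSB = V_FS/2^17, so 1e+06/131072 = 7.62939 ppm of full scale.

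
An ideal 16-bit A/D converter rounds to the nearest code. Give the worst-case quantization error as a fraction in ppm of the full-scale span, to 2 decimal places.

Rounding → worst-case error = ½ LSB = V_FS/2^17, so 1e+06/131072 = 7.62939 ppm of full scale.

7.63 ppm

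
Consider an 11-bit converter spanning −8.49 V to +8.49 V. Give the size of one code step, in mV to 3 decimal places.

Full-scale span = 16.98 V.
LSB = 16.98 / 2^11 = 16.98 / 2048 = 0.00829102 V = 8.291 mV.

8.291 mV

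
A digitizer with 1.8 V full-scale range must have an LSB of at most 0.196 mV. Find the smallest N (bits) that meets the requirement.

14 bits

Number of steps required ≥ 1.8 V / 0.196 mV = 9183.67.
Need 2^N ≥ 9183.67; 2^13 = 8192, 2^14 = 16384.
Minimum N = 14.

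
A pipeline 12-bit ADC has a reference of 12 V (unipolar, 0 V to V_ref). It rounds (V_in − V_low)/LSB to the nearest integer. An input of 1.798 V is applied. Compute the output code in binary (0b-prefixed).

code 0b1001100110 (decimal 614)

With 4096 levels over 12 V, one step is 2.930 mV.
(V_in − V_low)/LSB = (1.798 − 0) / 0.00292969 = 613.717.
So the output code is 614.
In binary (0b-prefixed): 0b1001100110.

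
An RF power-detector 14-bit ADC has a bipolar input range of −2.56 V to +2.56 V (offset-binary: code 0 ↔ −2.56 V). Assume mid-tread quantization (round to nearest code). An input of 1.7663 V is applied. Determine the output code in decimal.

LSB = 5.12 V / 16384 = 312.50 µV.
(1.7663 − (−2.56)) / 0.0003125 = 13844.160 LSBs.
round(13844.160) = 13844.

code 13844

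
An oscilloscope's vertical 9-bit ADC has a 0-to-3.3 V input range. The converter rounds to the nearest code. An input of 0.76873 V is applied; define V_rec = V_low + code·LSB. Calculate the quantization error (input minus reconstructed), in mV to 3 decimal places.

Step size: 3.3 V ÷ 2^9 = 6.445 mV.
(0.76873 − 0)/0.00644531 = 119.2696; round gives code 119.
Code 119 maps back to 0 + 119×0.00644531 V = 0.76699219 V.
V_in − V_rec = 0.00173781 V = 1.738 mV.

1.738 mV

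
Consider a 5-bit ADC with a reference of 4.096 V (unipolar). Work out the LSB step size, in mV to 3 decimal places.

Full-scale span = 4.096 V.
LSB = 4.096 / 2^5 = 4.096 / 32 = 0.128 V = 128.000 mV.

128.000 mV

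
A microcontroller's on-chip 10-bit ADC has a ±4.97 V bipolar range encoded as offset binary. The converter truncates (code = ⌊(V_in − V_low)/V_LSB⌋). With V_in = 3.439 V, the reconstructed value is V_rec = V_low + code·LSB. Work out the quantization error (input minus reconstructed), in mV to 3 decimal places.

2.711 mV

LSB = 9.94/2^10 = 9.707 mV.
Scaled input = 866.2793 LSBs, so code = 866.
Reconstructed: 3.4362891 V.
Difference: 0.00271094 V → 2.711 mV.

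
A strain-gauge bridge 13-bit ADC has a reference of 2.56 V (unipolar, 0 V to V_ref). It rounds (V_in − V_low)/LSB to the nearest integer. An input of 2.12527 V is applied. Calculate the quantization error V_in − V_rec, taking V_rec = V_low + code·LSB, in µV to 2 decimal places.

Step size: 2.56 V ÷ 2^13 = 312.50 µV.
Scaled input = 6800.8640 LSBs, so code = 6801.
Reconstructed: 2.1253125 V.
Difference: -4.25e-05 V → -42.50 µV.

-42.50 µV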